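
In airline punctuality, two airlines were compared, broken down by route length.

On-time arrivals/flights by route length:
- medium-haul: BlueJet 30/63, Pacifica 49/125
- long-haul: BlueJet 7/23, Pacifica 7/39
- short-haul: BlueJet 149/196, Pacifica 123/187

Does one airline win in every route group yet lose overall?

No

Medium-haul: BlueJet 30/63 = 47.6%, Pacifica 49/125 = 39.2% → BlueJet
Long-haul: BlueJet 7/23 = 30.4%, Pacifica 7/39 = 17.9% → BlueJet
Short-haul: BlueJet 149/196 = 76.0%, Pacifica 123/187 = 65.8% → BlueJet
Overall: BlueJet 186/282 = 66.0%, Pacifica 179/351 = 51.0% → BlueJet
BlueJet wins overall and in every route group — no reversal.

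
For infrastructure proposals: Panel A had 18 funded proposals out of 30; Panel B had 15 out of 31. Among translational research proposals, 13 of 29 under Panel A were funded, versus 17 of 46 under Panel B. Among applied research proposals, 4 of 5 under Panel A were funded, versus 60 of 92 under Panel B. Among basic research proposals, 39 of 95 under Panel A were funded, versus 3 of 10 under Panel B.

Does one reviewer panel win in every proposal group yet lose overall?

Yes

Infrastructure: Panel A 18/30 = 60.0%, Panel B 15/31 = 48.4% → Panel A
Translational research: Panel A 13/29 = 44.8%, Panel B 17/46 = 37.0% → Panel A
Applied research: Panel A 4/5 = 80.0%, Panel B 60/92 = 65.2% → Panel A
Basic research: Panel A 39/95 = 41.1%, Panel B 3/10 = 30.0% → Panel A
Overall: Panel A 74/159 = 46.5%, Panel B 95/179 = 53.1% → Panel B
Panel A wins each proposal group but Panel B wins overall — the comparison reverses. Panel A's proposals skew toward basic research, which has a lower base rate.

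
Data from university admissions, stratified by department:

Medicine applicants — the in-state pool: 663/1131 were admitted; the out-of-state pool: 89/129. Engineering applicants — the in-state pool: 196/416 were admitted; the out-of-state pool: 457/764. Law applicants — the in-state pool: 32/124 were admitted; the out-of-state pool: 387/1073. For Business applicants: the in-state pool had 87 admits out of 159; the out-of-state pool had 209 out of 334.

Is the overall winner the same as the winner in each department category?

No

Medicine: the in-state pool 663/1131 = 58.6%, the out-of-state pool 89/129 = 69.0% → the out-of-state pool
Engineering: the in-state pool 196/416 = 47.1%, the out-of-state pool 457/764 = 59.8% → the out-of-state pool
Law: the in-state pool 32/124 = 25.8%, the out-of-state pool 387/1073 = 36.1% → the out-of-state pool
Business: the in-state pool 87/159 = 54.7%, the out-of-state pool 209/334 = 62.6% → the out-of-state pool
Overall: the in-state pool 978/1830 = 53.4%, the out-of-state pool 1142/2300 = 49.7% → the in-state pool
The out-of-state pool wins each department group but the in-state pool wins overall — the comparison reverses. The out-of-state pool's applicants skew toward Law, which has a lower base rate.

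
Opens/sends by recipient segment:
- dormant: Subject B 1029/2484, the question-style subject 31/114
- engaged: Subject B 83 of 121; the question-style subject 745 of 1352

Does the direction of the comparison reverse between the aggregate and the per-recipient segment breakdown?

Dormant: Subject B 1029/2484 = 41.4%, the question-style subject 31/114 = 27.2% → Subject B
Engaged: Subject B 83/121 = 68.6%, the question-style subject 745/1352 = 55.1% → Subject B
Overall: Subject B 1112/2605 = 42.7%, the question-style subject 776/1466 = 52.9% → the question-style subject
Subject B wins each recipient group but the question-style subject wins overall — the comparison reverses. Subject B's sends skew toward dormant, which has a lower base rate.

Yes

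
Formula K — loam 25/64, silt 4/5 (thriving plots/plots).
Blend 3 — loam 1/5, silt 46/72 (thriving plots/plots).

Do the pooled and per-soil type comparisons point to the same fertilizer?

Loam: Formula K 25/64 = 39.1%, Blend 3 1/5 = 20.0% → Formula K
Silt: Formula K 4/5 = 80.0%, Blend 3 46/72 = 63.9% → Formula K
Overall: Formula K 29/69 = 42.0%, Blend 3 47/77 = 61.0% → Blend 3
Formula K wins each soil group but Blend 3 wins overall — the comparison reverses. Formula K's plots skew toward loam, which has a lower base rate.

No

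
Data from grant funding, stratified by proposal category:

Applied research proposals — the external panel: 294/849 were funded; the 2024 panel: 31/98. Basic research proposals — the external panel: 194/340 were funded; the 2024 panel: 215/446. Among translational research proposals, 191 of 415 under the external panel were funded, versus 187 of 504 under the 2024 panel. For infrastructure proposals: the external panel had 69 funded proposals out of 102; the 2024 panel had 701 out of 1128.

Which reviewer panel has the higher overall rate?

Applied research: the external panel 294/849 = 34.6%, the 2024 panel 31/98 = 31.6% → the external panel
Basic research: the external panel 194/340 = 57.1%, the 2024 panel 215/446 = 48.2% → the external panel
Translational research: the external panel 191/415 = 46.0%, the 2024 panel 187/504 = 37.1% → the external panel
Infrastructure: the external panel 69/102 = 67.6%, the 2024 panel 701/1128 = 62.1% → the external panel
Overall: the external panel 748/1706 = 43.8%, the 2024 panel 1134/2176 = 52.1% → the 2024 panel
(The external panel wins every proposal group but the 2024 panel wins overall — the external panel's proposals skew toward the low-rate applied research group.)

the 2024 panel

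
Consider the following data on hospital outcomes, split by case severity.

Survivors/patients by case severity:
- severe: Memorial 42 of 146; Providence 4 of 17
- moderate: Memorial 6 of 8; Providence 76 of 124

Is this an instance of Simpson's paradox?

Yes

Severe: Memorial 42/146 = 28.8%, Providence 4/17 = 23.5% → Memorial
Moderate: Memorial 6/8 = 75.0%, Providence 76/124 = 61.3% → Memorial
Overall: Memorial 48/154 = 31.2%, Providence 80/141 = 56.7% → Providence
Memorial wins each case group but Providence wins overall — the comparison reverses. Memorial's patients skew toward severe, which has a lower base rate.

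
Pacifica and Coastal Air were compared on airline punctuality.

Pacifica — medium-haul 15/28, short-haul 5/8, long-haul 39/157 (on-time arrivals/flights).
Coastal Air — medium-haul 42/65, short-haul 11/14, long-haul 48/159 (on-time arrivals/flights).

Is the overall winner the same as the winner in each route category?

Medium-haul: Pacifica 15/28 = 53.6%, Coastal Air 42/65 = 64.6% → Coastal Air
Short-haul: Pacifica 5/8 = 62.5%, Coastal Air 11/14 = 78.6% → Coastal Air
Long-haul: Pacifica 39/157 = 24.8%, Coastal Air 48/159 = 30.2% → Coastal Air
Overall: Pacifica 59/193 = 30.6%, Coastal Air 101/238 = 42.4% → Coastal Air
Coastal Air wins overall and in every route group — no reversal.

Yes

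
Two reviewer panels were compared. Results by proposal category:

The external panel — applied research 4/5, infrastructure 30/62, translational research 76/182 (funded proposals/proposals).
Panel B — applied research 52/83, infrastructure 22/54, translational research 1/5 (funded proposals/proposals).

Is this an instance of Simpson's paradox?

Yes

Applied research: the external panel 4/5 = 80.0%, Panel B 52/83 = 62.7% → the external panel
Infrastructure: the external panel 30/62 = 48.4%, Panel B 22/54 = 40.7% → the external panel
Translational research: the external panel 76/182 = 41.8%, Panel B 1/5 = 20.0% → the external panel
Overall: the external panel 110/249 = 44.2%, Panel B 75/142 = 52.8% → Panel B
The external panel wins each proposal group but Panel B wins overall — the comparison reverses. The external panel's proposals skew toward translational research, which has a lower base rate.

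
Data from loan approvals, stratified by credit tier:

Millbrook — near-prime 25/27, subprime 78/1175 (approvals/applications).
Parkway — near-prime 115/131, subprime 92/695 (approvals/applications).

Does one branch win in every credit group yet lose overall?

Near-prime: Millbrook 25/27 = 92.6%, Parkway 115/131 = 87.8% → Millbrook
Subprime: Millbrook 78/1175 = 6.6%, Parkway 92/695 = 13.2% → Parkway
Overall: Millbrook 103/1202 = 8.6%, Parkway 207/826 = 25.1% → Parkway
Neither sweeps: Millbrook wins 1 of 2 groups, Parkway wins 1. Parkway wins overall but not every group — no Simpson reversal.

No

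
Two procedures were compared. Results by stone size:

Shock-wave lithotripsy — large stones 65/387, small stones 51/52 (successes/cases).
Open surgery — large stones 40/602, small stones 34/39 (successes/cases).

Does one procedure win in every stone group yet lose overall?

No

Large stones: shock-wave lithotripsy 65/387 = 16.8%, open surgery 40/602 = 6.6% → shock-wave lithotripsy
Small stones: shock-wave lithotripsy 51/52 = 98.1%, open surgery 34/39 = 87.2% → shock-wave lithotripsy
Overall: shock-wave lithotripsy 116/439 = 26.4%, open surgery 74/641 = 11.5% → shock-wave lithotripsy
Shock-wave lithotripsy wins overall and in every stone group — no reversal.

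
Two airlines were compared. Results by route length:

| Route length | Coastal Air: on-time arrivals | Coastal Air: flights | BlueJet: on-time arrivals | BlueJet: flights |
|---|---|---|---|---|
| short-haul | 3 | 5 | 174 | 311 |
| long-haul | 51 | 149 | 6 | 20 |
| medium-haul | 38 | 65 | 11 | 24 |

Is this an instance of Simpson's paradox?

Yes

Short-haul: Coastal Air 3/5 = 60.0%, BlueJet 174/311 = 55.9% → Coastal Air
Long-haul: Coastal Air 51/149 = 34.2%, BlueJet 6/20 = 30.0% → Coastal Air
Medium-haul: Coastal Air 38/65 = 58.5%, BlueJet 11/24 = 45.8% → Coastal Air
Overall: Coastal Air 92/219 = 42.0%, BlueJet 191/355 = 53.8% → BlueJet
Coastal Air wins each route group but BlueJet wins overall — the comparison reverses. Coastal Air's flights skew toward long-haul, which has a lower base rate.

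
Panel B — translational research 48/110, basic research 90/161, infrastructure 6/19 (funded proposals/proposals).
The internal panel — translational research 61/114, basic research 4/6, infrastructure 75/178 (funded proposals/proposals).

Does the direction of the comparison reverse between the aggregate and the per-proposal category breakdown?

Yes

Translational research: Panel B 48/110 = 43.6%, the internal panel 61/114 = 53.5% → the internal panel
Basic research: Panel B 90/161 = 55.9%, the internal panel 4/6 = 66.7% → the internal panel
Infrastructure: Panel B 6/19 = 31.6%, the internal panel 75/178 = 42.1% → the internal panel
Overall: Panel B 144/290 = 49.7%, the internal panel 140/298 = 47.0% → Panel B
The internal panel wins each proposal group but Panel B wins overall — the comparison reverses. The internal panel's proposals skew toward infrastructure, which has a lower base rate.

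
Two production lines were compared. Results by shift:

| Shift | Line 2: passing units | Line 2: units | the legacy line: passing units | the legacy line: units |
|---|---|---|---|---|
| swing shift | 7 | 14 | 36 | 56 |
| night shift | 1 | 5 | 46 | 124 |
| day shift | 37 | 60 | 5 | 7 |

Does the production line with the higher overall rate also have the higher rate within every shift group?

No

Swing shift: Line 2 7/14 = 50.0%, the legacy line 36/56 = 64.3% → the legacy line
Night shift: Line 2 1/5 = 20.0%, the legacy line 46/124 = 37.1% → the legacy line
Day shift: Line 2 37/60 = 61.7%, the legacy line 5/7 = 71.4% → the legacy line
Overall: Line 2 45/79 = 57.0%, the legacy line 87/187 = 46.5% → Line 2
The legacy line wins each shift group but Line 2 wins overall — the comparison reverses. The legacy line's units skew toward night shift, which has a lower base rate.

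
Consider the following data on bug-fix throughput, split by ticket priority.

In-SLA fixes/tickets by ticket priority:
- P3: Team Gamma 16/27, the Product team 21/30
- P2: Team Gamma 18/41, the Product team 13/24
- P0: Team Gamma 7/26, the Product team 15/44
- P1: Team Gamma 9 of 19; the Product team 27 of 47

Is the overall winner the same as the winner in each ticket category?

P3: Team Gamma 16/27 = 59.3%, the Product team 21/30 = 70.0% → the Product team
P2: Team Gamma 18/41 = 43.9%, the Product team 13/24 = 54.2% → the Product team
P0: Team Gamma 7/26 = 26.9%, the Product team 15/44 = 34.1% → the Product team
P1: Team Gamma 9/19 = 47.4%, the Product team 27/47 = 57.4% → the Product team
Overall: Team Gamma 50/113 = 44.2%, the Product team 76/145 = 52.4% → the Product team
The Product team wins overall and in every ticket group — no reversal.

Yes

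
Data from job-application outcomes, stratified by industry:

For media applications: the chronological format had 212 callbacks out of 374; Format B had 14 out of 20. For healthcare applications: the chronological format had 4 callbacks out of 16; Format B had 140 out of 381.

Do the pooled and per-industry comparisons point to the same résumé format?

Media: the chronological format 212/374 = 56.7%, Format B 14/20 = 70.0% → Format B
Healthcare: the chronological format 4/16 = 25.0%, Format B 140/381 = 36.7% → Format B
Overall: the chronological format 216/390 = 55.4%, Format B 154/401 = 38.4% → the chronological format
Format B wins each industry group but the chronological format wins overall — the comparison reverses. Format B's applications skew toward healthcare, which has a lower base rate.

No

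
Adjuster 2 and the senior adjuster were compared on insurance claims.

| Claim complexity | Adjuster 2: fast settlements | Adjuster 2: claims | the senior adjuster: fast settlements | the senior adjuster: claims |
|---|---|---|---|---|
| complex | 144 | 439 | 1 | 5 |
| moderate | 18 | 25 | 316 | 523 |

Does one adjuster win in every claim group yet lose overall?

Yes

Complex: Adjuster 2 144/439 = 32.8%, the senior adjuster 1/5 = 20.0% → Adjuster 2
Moderate: Adjuster 2 18/25 = 72.0%, the senior adjuster 316/523 = 60.4% → Adjuster 2
Overall: Adjuster 2 162/464 = 34.9%, the senior adjuster 317/528 = 60.0% → the senior adjuster
Adjuster 2 wins each claim group but the senior adjuster wins overall — the comparison reverses. Adjuster 2's claims skew toward complex, which has a lower base rate.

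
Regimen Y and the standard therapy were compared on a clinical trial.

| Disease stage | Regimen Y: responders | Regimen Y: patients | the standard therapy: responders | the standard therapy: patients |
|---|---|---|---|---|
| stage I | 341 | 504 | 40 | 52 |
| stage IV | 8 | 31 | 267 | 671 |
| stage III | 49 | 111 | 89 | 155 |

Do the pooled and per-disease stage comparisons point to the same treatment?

No

Stage I: Regimen Y 341/504 = 67.7%, the standard therapy 40/52 = 76.9% → the standard therapy
Stage IV: Regimen Y 8/31 = 25.8%, the standard therapy 267/671 = 39.8% → the standard therapy
Stage III: Regimen Y 49/111 = 44.1%, the standard therapy 89/155 = 57.4% → the standard therapy
Overall: Regimen Y 398/646 = 61.6%, the standard therapy 396/878 = 45.1% → Regimen Y
The standard therapy wins each disease group but Regimen Y wins overall — the comparison reverses. The standard therapy's patients skew toward stage IV, which has a lower base rate.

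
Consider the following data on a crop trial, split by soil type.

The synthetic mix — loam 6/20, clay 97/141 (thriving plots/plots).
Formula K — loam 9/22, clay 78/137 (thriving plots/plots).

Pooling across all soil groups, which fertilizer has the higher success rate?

the synthetic mix

Loam: the synthetic mix 6/20 = 30.0%, Formula K 9/22 = 40.9% → Formula K
Clay: the synthetic mix 97/141 = 68.8%, Formula K 78/137 = 56.9% → the synthetic mix
Overall: the synthetic mix 103/161 = 64.0%, Formula K 87/159 = 54.7% → the synthetic mix
(Neither sweeps every soil group, but the synthetic mix has the higher pooled rate.)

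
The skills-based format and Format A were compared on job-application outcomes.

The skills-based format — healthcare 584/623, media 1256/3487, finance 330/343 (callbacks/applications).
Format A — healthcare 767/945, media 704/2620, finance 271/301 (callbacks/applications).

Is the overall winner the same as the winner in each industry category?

Yes

Healthcare: the skills-based format 584/623 = 93.7%, Format A 767/945 = 81.2% → the skills-based format
Media: the skills-based format 1256/3487 = 36.0%, Format A 704/2620 = 26.9% → the skills-based format
Finance: the skills-based format 330/343 = 96.2%, Format A 271/301 = 90.0% → the skills-based format
Overall: the skills-based format 2170/4453 = 48.7%, Format A 1742/3866 = 45.1% → the skills-based format
The skills-based format wins overall and in every industry group — no reversal.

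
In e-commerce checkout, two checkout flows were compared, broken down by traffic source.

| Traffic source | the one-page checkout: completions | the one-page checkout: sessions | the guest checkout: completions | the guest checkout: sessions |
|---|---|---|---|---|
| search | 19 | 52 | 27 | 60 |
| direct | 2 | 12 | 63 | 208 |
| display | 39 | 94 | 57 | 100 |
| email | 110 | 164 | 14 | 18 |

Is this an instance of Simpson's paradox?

Yes

Search: the one-page checkout 19/52 = 36.5%, the guest checkout 27/60 = 45.0% → the guest checkout
Direct: the one-page checkout 2/12 = 16.7%, the guest checkout 63/208 = 30.3% → the guest checkout
Display: the one-page checkout 39/94 = 41.5%, the guest checkout 57/100 = 57.0% → the guest checkout
Email: the one-page checkout 110/164 = 67.1%, the guest checkout 14/18 = 77.8% → the guest checkout
Overall: the one-page checkout 170/322 = 52.8%, the guest checkout 161/386 = 41.7% → the one-page checkout
The guest checkout wins each traffic group but the one-page checkout wins overall — the comparison reverses. The guest checkout's sessions skew toward direct, which has a lower base rate.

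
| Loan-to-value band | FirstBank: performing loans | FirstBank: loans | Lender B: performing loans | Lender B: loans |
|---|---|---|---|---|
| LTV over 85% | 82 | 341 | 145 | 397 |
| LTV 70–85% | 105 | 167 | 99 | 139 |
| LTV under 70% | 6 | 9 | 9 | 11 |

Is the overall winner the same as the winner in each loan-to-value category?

LTV over 85%: FirstBank 82/341 = 24.0%, Lender B 145/397 = 36.5% → Lender B
LTV 70–85%: FirstBank 105/167 = 62.9%, Lender B 99/139 = 71.2% → Lender B
LTV under 70%: FirstBank 6/9 = 66.7%, Lender B 9/11 = 81.8% → Lender B
Overall: FirstBank 193/517 = 37.3%, Lender B 253/547 = 46.3% → Lender B
Lender B wins overall and in every loan-to-value group — no reversal.

Yes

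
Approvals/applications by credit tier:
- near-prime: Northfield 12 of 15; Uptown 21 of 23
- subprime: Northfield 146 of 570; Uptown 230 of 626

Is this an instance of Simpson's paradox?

Near-prime: Northfield 12/15 = 80.0%, Uptown 21/23 = 91.3% → Uptown
Subprime: Northfield 146/570 = 25.6%, Uptown 230/626 = 36.7% → Uptown
Overall: Northfield 158/585 = 27.0%, Uptown 251/649 = 38.7% → Uptown
Uptown wins overall and in every credit group — no reversal.

No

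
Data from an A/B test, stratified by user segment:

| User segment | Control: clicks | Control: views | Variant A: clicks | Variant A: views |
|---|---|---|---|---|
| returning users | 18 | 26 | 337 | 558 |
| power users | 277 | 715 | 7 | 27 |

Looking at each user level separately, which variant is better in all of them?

Returning users: Control 18/26 = 69.2%, Variant A 337/558 = 60.4% → Control
Power users: Control 277/715 = 38.7%, Variant A 7/27 = 25.9% → Control
Control has the higher rate in both groups.

Control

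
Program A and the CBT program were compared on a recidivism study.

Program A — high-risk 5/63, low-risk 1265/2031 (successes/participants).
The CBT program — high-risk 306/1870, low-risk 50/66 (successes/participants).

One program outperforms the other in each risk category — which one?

the CBT program

High-risk: Program A 5/63 = 7.9%, the CBT program 306/1870 = 16.4% → the CBT program
Low-risk: Program A 1265/2031 = 62.3%, the CBT program 50/66 = 75.8% → the CBT program
The CBT program has the higher rate in both groups.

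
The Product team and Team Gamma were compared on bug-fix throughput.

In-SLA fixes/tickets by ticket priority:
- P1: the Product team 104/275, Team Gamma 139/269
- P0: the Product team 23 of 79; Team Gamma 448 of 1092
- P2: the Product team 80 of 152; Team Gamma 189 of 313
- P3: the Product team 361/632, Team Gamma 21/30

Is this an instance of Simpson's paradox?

Yes

P1: the Product team 104/275 = 37.8%, Team Gamma 139/269 = 51.7% → Team Gamma
P0: the Product team 23/79 = 29.1%, Team Gamma 448/1092 = 41.0% → Team Gamma
P2: the Product team 80/152 = 52.6%, Team Gamma 189/313 = 60.4% → Team Gamma
P3: the Product team 361/632 = 57.1%, Team Gamma 21/30 = 70.0% → Team Gamma
Overall: the Product team 568/1138 = 49.9%, Team Gamma 797/1704 = 46.8% → the Product team
Team Gamma wins each ticket group but the Product team wins overall — the comparison reverses. Team Gamma's tickets skew toward P0, which has a lower base rate.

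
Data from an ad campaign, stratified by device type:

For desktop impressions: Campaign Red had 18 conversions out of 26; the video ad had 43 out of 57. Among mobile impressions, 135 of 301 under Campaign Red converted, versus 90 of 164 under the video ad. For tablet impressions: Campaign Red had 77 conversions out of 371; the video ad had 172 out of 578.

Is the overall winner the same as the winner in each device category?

Desktop: Campaign Red 18/26 = 69.2%, the video ad 43/57 = 75.4% → the video ad
Mobile: Campaign Red 135/301 = 44.9%, the video ad 90/164 = 54.9% → the video ad
Tablet: Campaign Red 77/371 = 20.8%, the video ad 172/578 = 29.8% → the video ad
Overall: Campaign Red 230/698 = 33.0%, the video ad 305/799 = 38.2% → the video ad
The video ad wins overall and in every device group — no reversal.

Yes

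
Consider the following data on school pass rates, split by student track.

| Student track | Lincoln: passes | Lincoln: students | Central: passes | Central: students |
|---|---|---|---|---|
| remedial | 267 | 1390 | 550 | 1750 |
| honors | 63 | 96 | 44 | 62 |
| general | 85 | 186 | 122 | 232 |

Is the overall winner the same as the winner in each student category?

Yes

Remedial: Lincoln 267/1390 = 19.2%, Central 550/1750 = 31.4% → Central
Honors: Lincoln 63/96 = 65.6%, Central 44/62 = 71.0% → Central
General: Lincoln 85/186 = 45.7%, Central 122/232 = 52.6% → Central
Overall: Lincoln 415/1672 = 24.8%, Central 716/2044 = 35.0% → Central
Central wins overall and in every student group — no reversal.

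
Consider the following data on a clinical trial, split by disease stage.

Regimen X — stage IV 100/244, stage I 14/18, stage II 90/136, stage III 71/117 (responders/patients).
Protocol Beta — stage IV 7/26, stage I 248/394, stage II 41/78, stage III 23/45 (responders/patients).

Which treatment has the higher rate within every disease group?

Regimen X

Stage IV: Regimen X 100/244 = 41.0%, Protocol Beta 7/26 = 26.9% → Regimen X
Stage I: Regimen X 14/18 = 77.8%, Protocol Beta 248/394 = 62.9% → Regimen X
Stage II: Regimen X 90/136 = 66.2%, Protocol Beta 41/78 = 52.6% → Regimen X
Stage III: Regimen X 71/117 = 60.7%, Protocol Beta 23/45 = 51.1% → Regimen X
Regimen X has the higher rate in all 4 groups.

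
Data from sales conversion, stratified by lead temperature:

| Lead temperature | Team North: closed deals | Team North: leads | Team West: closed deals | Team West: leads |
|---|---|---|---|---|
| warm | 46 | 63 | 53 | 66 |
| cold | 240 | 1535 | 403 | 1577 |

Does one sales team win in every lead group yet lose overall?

No

Warm: Team North 46/63 = 73.0%, Team West 53/66 = 80.3% → Team West
Cold: Team North 240/1535 = 15.6%, Team West 403/1577 = 25.6% → Team West
Overall: Team North 286/1598 = 17.9%, Team West 456/1643 = 27.8% → Team West
Team West wins overall and in every lead group — no reversal.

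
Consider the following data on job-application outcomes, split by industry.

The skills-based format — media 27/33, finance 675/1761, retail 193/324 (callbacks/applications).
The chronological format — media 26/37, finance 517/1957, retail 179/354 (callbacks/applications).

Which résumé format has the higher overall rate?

Media: the skills-based format 27/33 = 81.8%, the chronological format 26/37 = 70.3% → the skills-based format
Finance: the skills-based format 675/1761 = 38.3%, the chronological format 517/1957 = 26.4% → the skills-based format
Retail: the skills-based format 193/324 = 59.6%, the chronological format 179/354 = 50.6% → the skills-based format
Overall: the skills-based format 895/2118 = 42.3%, the chronological format 722/2348 = 30.7% → the skills-based format

the skills-based format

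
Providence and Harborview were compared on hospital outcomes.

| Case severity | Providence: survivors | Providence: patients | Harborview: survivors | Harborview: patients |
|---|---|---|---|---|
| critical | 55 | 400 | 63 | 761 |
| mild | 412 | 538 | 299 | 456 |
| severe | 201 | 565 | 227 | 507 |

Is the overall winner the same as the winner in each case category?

Critical: Providence 55/400 = 13.8%, Harborview 63/761 = 8.3% → Providence
Mild: Providence 412/538 = 76.6%, Harborview 299/456 = 65.6% → Providence
Severe: Providence 201/565 = 35.6%, Harborview 227/507 = 44.8% → Harborview
Overall: Providence 668/1503 = 44.4%, Harborview 589/1724 = 34.2% → Providence
Neither sweeps: Providence wins 2 of 3 groups, Harborview wins 1. Providence wins overall but not every group — no Simpson reversal.

No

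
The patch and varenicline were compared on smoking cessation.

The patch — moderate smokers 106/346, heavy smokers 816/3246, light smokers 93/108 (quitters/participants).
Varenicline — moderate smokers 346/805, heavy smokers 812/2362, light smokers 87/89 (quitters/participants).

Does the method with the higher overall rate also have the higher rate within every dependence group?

Yes

Moderate smokers: the patch 106/346 = 30.6%, varenicline 346/805 = 43.0% → varenicline
Heavy smokers: the patch 816/3246 = 25.1%, varenicline 812/2362 = 34.4% → varenicline
Light smokers: the patch 93/108 = 86.1%, varenicline 87/89 = 97.8% → varenicline
Overall: the patch 1015/3700 = 27.4%, varenicline 1245/3256 = 38.2% → varenicline
Varenicline wins overall and in every dependence group — no reversal.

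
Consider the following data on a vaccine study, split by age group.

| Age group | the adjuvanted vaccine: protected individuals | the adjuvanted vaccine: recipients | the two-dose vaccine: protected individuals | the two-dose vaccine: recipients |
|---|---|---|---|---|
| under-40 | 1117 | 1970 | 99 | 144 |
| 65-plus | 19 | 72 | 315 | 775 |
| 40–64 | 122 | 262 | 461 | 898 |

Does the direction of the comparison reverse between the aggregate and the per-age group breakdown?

Yes

Under-40: the adjuvanted vaccine 1117/1970 = 56.7%, the two-dose vaccine 99/144 = 68.8% → the two-dose vaccine
65-plus: the adjuvanted vaccine 19/72 = 26.4%, the two-dose vaccine 315/775 = 40.6% → the two-dose vaccine
40–64: the adjuvanted vaccine 122/262 = 46.6%, the two-dose vaccine 461/898 = 51.3% → the two-dose vaccine
Overall: the adjuvanted vaccine 1258/2304 = 54.6%, the two-dose vaccine 875/1817 = 48.2% → the adjuvanted vaccine
The two-dose vaccine wins each age group but the adjuvanted vaccine wins overall — the comparison reverses. The two-dose vaccine's recipients skew toward 65-plus, which has a lower base rate.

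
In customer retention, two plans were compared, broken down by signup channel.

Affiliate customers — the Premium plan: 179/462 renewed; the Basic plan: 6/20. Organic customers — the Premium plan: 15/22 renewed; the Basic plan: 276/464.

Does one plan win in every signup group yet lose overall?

Yes

Affiliate: the Premium plan 179/462 = 38.7%, the Basic plan 6/20 = 30.0% → the Premium plan
Organic: the Premium plan 15/22 = 68.2%, the Basic plan 276/464 = 59.5% → the Premium plan
Overall: the Premium plan 194/484 = 40.1%, the Basic plan 282/484 = 58.3% → the Basic plan
The Premium plan wins each signup group but the Basic plan wins overall — the comparison reverses. The Premium plan's customers skew toward affiliate, which has a lower base rate.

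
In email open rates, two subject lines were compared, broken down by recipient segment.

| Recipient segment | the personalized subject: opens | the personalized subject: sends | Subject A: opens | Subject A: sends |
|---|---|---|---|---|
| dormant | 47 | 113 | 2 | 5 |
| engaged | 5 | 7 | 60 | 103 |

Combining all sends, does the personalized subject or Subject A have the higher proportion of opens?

Subject A

Dormant: the personalized subject 47/113 = 41.6%, Subject A 2/5 = 40.0% → the personalized subject
Engaged: the personalized subject 5/7 = 71.4%, Subject A 60/103 = 58.3% → the personalized subject
Overall: the personalized subject 52/120 = 43.3%, Subject A 62/108 = 57.4% → Subject A
(The personalized subject wins every recipient group but Subject A wins overall — the personalized subject's sends skew toward the low-rate dormant group.)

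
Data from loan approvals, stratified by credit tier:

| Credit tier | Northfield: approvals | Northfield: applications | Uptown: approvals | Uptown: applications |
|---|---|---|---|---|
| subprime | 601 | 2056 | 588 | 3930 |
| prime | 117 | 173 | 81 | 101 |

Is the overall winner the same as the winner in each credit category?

Subprime: Northfield 601/2056 = 29.2%, Uptown 588/3930 = 15.0% → Northfield
Prime: Northfield 117/173 = 67.6%, Uptown 81/101 = 80.2% → Uptown
Overall: Northfield 718/2229 = 32.2%, Uptown 669/4031 = 16.6% → Northfield
Neither sweeps: Northfield wins 1 of 2 groups, Uptown wins 1. Northfield wins overall but not every group — no Simpson reversal.

No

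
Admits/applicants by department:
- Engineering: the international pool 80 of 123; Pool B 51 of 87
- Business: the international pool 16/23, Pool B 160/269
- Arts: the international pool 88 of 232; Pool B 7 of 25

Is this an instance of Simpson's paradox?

Engineering: the international pool 80/123 = 65.0%, Pool B 51/87 = 58.6% → the international pool
Business: the international pool 16/23 = 69.6%, Pool B 160/269 = 59.5% → the international pool
Arts: the international pool 88/232 = 37.9%, Pool B 7/25 = 28.0% → the international pool
Overall: the international pool 184/378 = 48.7%, Pool B 218/381 = 57.2% → Pool B
The international pool wins each department group but Pool B wins overall — the comparison reverses. The international pool's applicants skew toward Arts, which has a lower base rate.

Yes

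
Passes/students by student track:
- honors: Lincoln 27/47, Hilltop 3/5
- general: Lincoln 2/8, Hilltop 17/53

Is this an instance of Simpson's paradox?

Honors: Lincoln 27/47 = 57.4%, Hilltop 3/5 = 60.0% → Hilltop
General: Lincoln 2/8 = 25.0%, Hilltop 17/53 = 32.1% → Hilltop
Overall: Lincoln 29/55 = 52.7%, Hilltop 20/58 = 34.5% → Lincoln
Hilltop wins each student group but Lincoln wins overall — the comparison reverses. Hilltop's students skew toward general, which has a lower base rate.

Yes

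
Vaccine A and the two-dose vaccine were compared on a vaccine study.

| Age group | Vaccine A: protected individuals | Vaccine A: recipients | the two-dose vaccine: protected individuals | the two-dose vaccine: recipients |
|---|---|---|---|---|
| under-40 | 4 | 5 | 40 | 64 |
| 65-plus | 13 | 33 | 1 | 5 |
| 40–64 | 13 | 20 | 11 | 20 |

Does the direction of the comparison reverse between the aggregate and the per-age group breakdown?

Under-40: Vaccine A 4/5 = 80.0%, the two-dose vaccine 40/64 = 62.5% → Vaccine A
65-plus: Vaccine A 13/33 = 39.4%, the two-dose vaccine 1/5 = 20.0% → Vaccine A
40–64: Vaccine A 13/20 = 65.0%, the two-dose vaccine 11/20 = 55.0% → Vaccine A
Overall: Vaccine A 30/58 = 51.7%, the two-dose vaccine 52/89 = 58.4% → the two-dose vaccine
Vaccine A wins each age group but the two-dose vaccine wins overall — the comparison reverses. Vaccine A's recipients skew toward 65-plus, which has a lower base rate.

Yes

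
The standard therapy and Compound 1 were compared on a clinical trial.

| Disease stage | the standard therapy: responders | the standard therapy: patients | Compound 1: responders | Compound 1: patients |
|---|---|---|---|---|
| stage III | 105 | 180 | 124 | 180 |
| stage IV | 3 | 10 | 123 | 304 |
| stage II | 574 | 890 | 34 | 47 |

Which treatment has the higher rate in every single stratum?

Compound 1

Stage III: the standard therapy 105/180 = 58.3%, Compound 1 124/180 = 68.9% → Compound 1
Stage IV: the standard therapy 3/10 = 30.0%, Compound 1 123/304 = 40.5% → Compound 1
Stage II: the standard therapy 574/890 = 64.5%, Compound 1 34/47 = 72.3% → Compound 1
Compound 1 has the higher rate in all 3 groups.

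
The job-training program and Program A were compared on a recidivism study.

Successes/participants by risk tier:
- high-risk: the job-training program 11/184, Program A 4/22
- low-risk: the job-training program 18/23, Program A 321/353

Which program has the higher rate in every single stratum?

Program A

High-risk: the job-training program 11/184 = 6.0%, Program A 4/22 = 18.2% → Program A
Low-risk: the job-training program 18/23 = 78.3%, Program A 321/353 = 90.9% → Program A
Program A has the higher rate in both groups.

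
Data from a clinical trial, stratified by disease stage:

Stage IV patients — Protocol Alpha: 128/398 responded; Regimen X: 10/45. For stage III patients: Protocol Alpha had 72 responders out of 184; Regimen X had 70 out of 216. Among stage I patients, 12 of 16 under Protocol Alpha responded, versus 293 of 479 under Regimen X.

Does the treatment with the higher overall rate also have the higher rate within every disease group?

Stage IV: Protocol Alpha 128/398 = 32.2%, Regimen X 10/45 = 22.2% → Protocol Alpha
Stage III: Protocol Alpha 72/184 = 39.1%, Regimen X 70/216 = 32.4% → Protocol Alpha
Stage I: Protocol Alpha 12/16 = 75.0%, Regimen X 293/479 = 61.2% → Protocol Alpha
Overall: Protocol Alpha 212/598 = 35.5%, Regimen X 373/740 = 50.4% → Regimen X
Protocol Alpha wins each disease group but Regimen X wins overall — the comparison reverses. Protocol Alpha's patients skew toward stage IV, which has a lower base rate.

No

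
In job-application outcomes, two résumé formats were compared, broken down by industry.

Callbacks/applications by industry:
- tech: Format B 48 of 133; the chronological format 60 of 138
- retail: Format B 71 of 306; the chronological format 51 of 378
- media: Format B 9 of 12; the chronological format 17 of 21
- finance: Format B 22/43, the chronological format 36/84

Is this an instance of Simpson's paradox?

No

Tech: Format B 48/133 = 36.1%, the chronological format 60/138 = 43.5% → the chronological format
Retail: Format B 71/306 = 23.2%, the chronological format 51/378 = 13.5% → Format B
Media: Format B 9/12 = 75.0%, the chronological format 17/21 = 81.0% → the chronological format
Finance: Format B 22/43 = 51.2%, the chronological format 36/84 = 42.9% → Format B
Overall: Format B 150/494 = 30.4%, the chronological format 164/621 = 26.4% → Format B
Neither sweeps: Format B wins 2 of 4 groups, the chronological format wins 2. Format B wins overall but not every group — no Simpson reversal.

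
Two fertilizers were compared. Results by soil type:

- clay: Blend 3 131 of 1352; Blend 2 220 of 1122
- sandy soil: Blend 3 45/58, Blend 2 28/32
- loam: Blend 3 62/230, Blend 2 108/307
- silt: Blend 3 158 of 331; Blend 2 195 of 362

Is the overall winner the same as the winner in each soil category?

Yes

Clay: Blend 3 131/1352 = 9.7%, Blend 2 220/1122 = 19.6% → Blend 2
Sandy soil: Blend 3 45/58 = 77.6%, Blend 2 28/32 = 87.5% → Blend 2
Loam: Blend 3 62/230 = 27.0%, Blend 2 108/307 = 35.2% → Blend 2
Silt: Blend 3 158/331 = 47.7%, Blend 2 195/362 = 53.9% → Blend 2
Overall: Blend 3 396/1971 = 20.1%, Blend 2 551/1823 = 30.2% → Blend 2
Blend 2 wins overall and in every soil group — no reversal.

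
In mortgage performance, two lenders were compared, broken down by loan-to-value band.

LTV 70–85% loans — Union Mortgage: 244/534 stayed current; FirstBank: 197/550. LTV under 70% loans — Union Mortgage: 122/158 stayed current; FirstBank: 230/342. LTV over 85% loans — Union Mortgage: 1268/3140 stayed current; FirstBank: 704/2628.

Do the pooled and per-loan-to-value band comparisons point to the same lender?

Yes

LTV 70–85%: Union Mortgage 244/534 = 45.7%, FirstBank 197/550 = 35.8% → Union Mortgage
LTV under 70%: Union Mortgage 122/158 = 77.2%, FirstBank 230/342 = 67.3% → Union Mortgage
LTV over 85%: Union Mortgage 1268/3140 = 40.4%, FirstBank 704/2628 = 26.8% → Union Mortgage
Overall: Union Mortgage 1634/3832 = 42.6%, FirstBank 1131/3520 = 32.1% → Union Mortgage
Union Mortgage wins overall and in every loan-to-value group — no reversal.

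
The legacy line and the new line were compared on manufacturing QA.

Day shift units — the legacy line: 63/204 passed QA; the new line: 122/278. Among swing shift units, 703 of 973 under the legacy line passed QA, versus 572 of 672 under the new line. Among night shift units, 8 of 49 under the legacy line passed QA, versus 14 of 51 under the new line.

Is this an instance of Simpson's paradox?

Day shift: the legacy line 63/204 = 30.9%, the new line 122/278 = 43.9% → the new line
Swing shift: the legacy line 703/973 = 72.3%, the new line 572/672 = 85.1% → the new line
Night shift: the legacy line 8/49 = 16.3%, the new line 14/51 = 27.5% → the new line
Overall: the legacy line 774/1226 = 63.1%, the new line 708/1001 = 70.7% → the new line
The new line wins overall and in every shift group — no reversal.

No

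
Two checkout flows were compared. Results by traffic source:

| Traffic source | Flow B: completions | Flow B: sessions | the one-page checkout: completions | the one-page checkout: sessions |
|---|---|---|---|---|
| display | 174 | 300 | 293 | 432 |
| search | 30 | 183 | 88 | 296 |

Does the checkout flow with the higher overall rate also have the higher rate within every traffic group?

Yes

Display: Flow B 174/300 = 58.0%, the one-page checkout 293/432 = 67.8% → the one-page checkout
Search: Flow B 30/183 = 16.4%, the one-page checkout 88/296 = 29.7% → the one-page checkout
Overall: Flow B 204/483 = 42.2%, the one-page checkout 381/728 = 52.3% → the one-page checkout
The one-page checkout wins overall and in every traffic group — no reversal.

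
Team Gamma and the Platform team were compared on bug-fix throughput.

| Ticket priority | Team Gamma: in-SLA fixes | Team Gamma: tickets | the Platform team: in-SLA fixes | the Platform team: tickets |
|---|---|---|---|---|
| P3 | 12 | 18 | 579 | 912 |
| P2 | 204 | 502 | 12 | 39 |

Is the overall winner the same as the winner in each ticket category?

No

P3: Team Gamma 12/18 = 66.7%, the Platform team 579/912 = 63.5% → Team Gamma
P2: Team Gamma 204/502 = 40.6%, the Platform team 12/39 = 30.8% → Team Gamma
Overall: Team Gamma 216/520 = 41.5%, the Platform team 591/951 = 62.1% → the Platform team
Team Gamma wins each ticket group but the Platform team wins overall — the comparison reverses. Team Gamma's tickets skew toward P2, which has a lower base rate.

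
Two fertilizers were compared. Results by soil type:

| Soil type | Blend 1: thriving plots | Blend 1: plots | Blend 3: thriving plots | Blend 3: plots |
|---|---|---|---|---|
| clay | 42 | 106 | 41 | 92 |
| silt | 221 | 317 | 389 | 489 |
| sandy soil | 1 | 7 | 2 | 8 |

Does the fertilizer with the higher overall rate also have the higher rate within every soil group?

Clay: Blend 1 42/106 = 39.6%, Blend 3 41/92 = 44.6% → Blend 3
Silt: Blend 1 221/317 = 69.7%, Blend 3 389/489 = 79.6% → Blend 3
Sandy soil: Blend 1 1/7 = 14.3%, Blend 3 2/8 = 25.0% → Blend 3
Overall: Blend 1 264/430 = 61.4%, Blend 3 432/589 = 73.3% → Blend 3
Blend 3 wins overall and in every soil group — no reversal.

Yes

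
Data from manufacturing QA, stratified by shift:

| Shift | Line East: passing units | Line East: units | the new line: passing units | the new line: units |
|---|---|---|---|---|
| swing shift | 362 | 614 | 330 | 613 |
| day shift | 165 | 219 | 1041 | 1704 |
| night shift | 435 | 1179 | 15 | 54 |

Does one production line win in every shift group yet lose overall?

Swing shift: Line East 362/614 = 59.0%, the new line 330/613 = 53.8% → Line East
Day shift: Line East 165/219 = 75.3%, the new line 1041/1704 = 61.1% → Line East
Night shift: Line East 435/1179 = 36.9%, the new line 15/54 = 27.8% → Line East
Overall: Line East 962/2012 = 47.8%, the new line 1386/2371 = 58.5% → the new line
Line East wins each shift group but the new line wins overall — the comparison reverses. Line East's units skew toward night shift, which has a lower base rate.

Yes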